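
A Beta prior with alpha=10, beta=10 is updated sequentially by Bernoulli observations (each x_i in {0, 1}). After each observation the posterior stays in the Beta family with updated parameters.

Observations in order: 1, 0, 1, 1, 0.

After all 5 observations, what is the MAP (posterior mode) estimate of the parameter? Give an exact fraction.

12/23

obs 1: x=1 → posterior Beta(11, 10)
obs 2: x=0 → posterior Beta(11, 11)
obs 3: x=1 → posterior Beta(12, 11)
obs 4: x=1 → posterior Beta(13, 11)
obs 5: x=0 → posterior Beta(13, 12)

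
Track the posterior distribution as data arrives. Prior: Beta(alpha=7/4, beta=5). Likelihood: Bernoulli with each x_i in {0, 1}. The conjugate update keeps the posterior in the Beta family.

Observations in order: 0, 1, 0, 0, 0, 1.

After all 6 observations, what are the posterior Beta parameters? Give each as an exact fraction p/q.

alpha=15/4, beta=9

obs 1: x=0 → posterior Beta(7/4, 6)
obs 2: x=1 → posterior Beta(11/4, 6)
obs 3: x=0 → posterior Beta(11/4, 7)
obs 4: x=0 → posterior Beta(11/4, 8)
obs 5: x=0 → posterior Beta(11/4, 9)
obs 6: x=1 → posterior Beta(15/4, 9)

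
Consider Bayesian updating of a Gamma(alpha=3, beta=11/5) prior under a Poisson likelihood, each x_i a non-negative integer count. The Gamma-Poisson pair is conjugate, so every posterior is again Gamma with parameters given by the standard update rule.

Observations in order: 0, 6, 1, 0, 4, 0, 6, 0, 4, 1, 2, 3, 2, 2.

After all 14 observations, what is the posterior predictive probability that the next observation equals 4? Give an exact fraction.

3193085912503426340262170732371240654248388385336499908010047478897778125/32429566794611731470195472112712615859205713042505308226200870017518534656

obs 1: x=0 → posterior Gamma(3, 16/5)
obs 2: x=6 → posterior Gamma(9, 21/5)
obs 3: x=1 → posterior Gamma(10, 26/5)
obs 4: x=0 → posterior Gamma(10, 31/5)
obs 5: x=4 → posterior Gamma(14, 36/5)
obs 6: x=0 → posterior Gamma(14, 41/5)
obs 7: x=6 → posterior Gamma(20, 46/5)
obs 8: x=0 → posterior Gamma(20, 51/5)
obs 9: x=4 → posterior Gamma(24, 56/5)
obs 10: x=1 → posterior Gamma(25, 61/5)
obs 11: x=2 → posterior Gamma(27, 66/5)
obs 12: x=3 → posterior Gamma(30, 71/5)
obs 13: x=2 → posterior Gamma(32, 76/5)
obs 14: x=2 → posterior Gamma(34, 81/5)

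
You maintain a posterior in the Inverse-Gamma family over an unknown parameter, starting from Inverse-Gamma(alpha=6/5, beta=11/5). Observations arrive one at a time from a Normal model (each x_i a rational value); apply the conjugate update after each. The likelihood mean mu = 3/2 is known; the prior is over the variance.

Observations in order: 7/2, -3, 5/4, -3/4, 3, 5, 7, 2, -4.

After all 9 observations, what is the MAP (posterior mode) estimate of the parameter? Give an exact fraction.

obs 1: x=7/2 → posterior Inverse-Gamma(17/10, 21/5)
obs 2: x=-3 → posterior Inverse-Gamma(11/5, 573/40)
obs 3: x=5/4 → posterior Inverse-Gamma(27/10, 2297/160)
obs 4: x=-3/4 → posterior Inverse-Gamma(16/5, 1351/80)
obs 5: x=3 → posterior Inverse-Gamma(37/10, 1441/80)
obs 6: x=5 → posterior Inverse-Gamma(21/5, 1931/80)
obs 7: x=7 → posterior Inverse-Gamma(47/10, 3141/80)
obs 8: x=2 → posterior Inverse-Gamma(26/5, 3151/80)
obs 9: x=-4 → posterior Inverse-Gamma(57/10, 4361/80)

4361/536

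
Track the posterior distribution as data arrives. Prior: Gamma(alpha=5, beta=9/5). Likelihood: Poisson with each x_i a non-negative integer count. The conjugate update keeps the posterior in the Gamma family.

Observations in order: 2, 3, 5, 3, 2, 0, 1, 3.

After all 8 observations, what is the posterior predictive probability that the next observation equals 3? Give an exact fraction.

1491074333827573846049977323176367445170040625/7439461973374905162580092874817691487932776448

obs 1: x=2 → posterior Gamma(7, 14/5)
obs 2: x=3 → posterior Gamma(10, 19/5)
obs 3: x=5 → posterior Gamma(15, 24/5)
obs 4: x=3 → posterior Gamma(18, 29/5)
obs 5: x=2 → posterior Gamma(20, 34/5)
obs 6: x=0 → posterior Gamma(20, 39/5)
obs 7: x=1 → posterior Gamma(21, 44/5)
obs 8: x=3 → posterior Gamma(24, 49/5)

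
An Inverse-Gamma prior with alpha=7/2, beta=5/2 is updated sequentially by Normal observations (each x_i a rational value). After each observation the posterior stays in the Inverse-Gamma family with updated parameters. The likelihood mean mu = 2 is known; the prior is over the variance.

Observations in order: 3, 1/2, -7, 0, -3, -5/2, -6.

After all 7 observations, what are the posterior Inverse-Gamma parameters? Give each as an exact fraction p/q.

obs 1: x=3 → posterior Inverse-Gamma(4, 3)
obs 2: x=1/2 → posterior Inverse-Gamma(9/2, 33/8)
obs 3: x=-7 → posterior Inverse-Gamma(5, 357/8)
obs 4: x=0 → posterior Inverse-Gamma(11/2, 373/8)
obs 5: x=-3 → posterior Inverse-Gamma(6, 473/8)
obs 6: x=-5/2 → posterior Inverse-Gamma(13/2, 277/4)
obs 7: x=-6 → posterior Inverse-Gamma(7, 405/4)

alpha=7, beta=405/4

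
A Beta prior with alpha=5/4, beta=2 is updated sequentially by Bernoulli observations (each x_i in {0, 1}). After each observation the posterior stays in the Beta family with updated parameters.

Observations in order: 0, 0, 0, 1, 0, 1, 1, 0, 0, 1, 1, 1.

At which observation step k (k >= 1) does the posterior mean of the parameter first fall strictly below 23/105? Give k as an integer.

k = 3

obs 1: x=0 → posterior Beta(5/4, 3)
obs 2: x=0 → posterior Beta(5/4, 4)
obs 3: x=0 → posterior Beta(5/4, 5)
obs 4: x=1 → posterior Beta(9/4, 5)
obs 5: x=0 → posterior Beta(9/4, 6)
obs 6: x=1 → posterior Beta(13/4, 6)
obs 7: x=1 → posterior Beta(17/4, 6)
obs 8: x=0 → posterior Beta(17/4, 7)
obs 9: x=0 → posterior Beta(17/4, 8)
obs 10: x=1 → posterior Beta(21/4, 8)
obs 11: x=1 → posterior Beta(25/4, 8)
obs 12: x=1 → posterior Beta(29/4, 8)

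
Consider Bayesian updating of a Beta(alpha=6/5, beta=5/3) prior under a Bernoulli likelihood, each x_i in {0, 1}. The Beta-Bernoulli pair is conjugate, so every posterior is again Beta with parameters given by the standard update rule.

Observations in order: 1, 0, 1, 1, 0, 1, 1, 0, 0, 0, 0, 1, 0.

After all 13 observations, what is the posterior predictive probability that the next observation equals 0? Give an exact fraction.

obs 1: x=1 → posterior Beta(11/5, 5/3)
obs 2: x=0 → posterior Beta(11/5, 8/3)
obs 3: x=1 → posterior Beta(16/5, 8/3)
obs 4: x=1 → posterior Beta(21/5, 8/3)
obs 5: x=0 → posterior Beta(21/5, 11/3)
obs 6: x=1 → posterior Beta(26/5, 11/3)
obs 7: x=1 → posterior Beta(31/5, 11/3)
obs 8: x=0 → posterior Beta(31/5, 14/3)
obs 9: x=0 → posterior Beta(31/5, 17/3)
obs 10: x=0 → posterior Beta(31/5, 20/3)
obs 11: x=0 → posterior Beta(31/5, 23/3)
obs 12: x=1 → posterior Beta(36/5, 23/3)
obs 13: x=0 → posterior Beta(36/5, 26/3)

65/119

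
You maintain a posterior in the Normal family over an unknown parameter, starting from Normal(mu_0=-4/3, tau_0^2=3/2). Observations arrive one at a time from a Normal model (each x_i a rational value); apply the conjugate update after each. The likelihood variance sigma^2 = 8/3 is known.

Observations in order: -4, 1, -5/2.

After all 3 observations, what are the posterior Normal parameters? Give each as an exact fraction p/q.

obs 1: x=-4 → posterior Normal(-172/75, 24/25)
obs 2: x=1 → posterior Normal(-145/102, 12/17)
obs 3: x=-5/2 → posterior Normal(-425/258, 24/43)

mu_0=-425/258, tau_0^2=24/43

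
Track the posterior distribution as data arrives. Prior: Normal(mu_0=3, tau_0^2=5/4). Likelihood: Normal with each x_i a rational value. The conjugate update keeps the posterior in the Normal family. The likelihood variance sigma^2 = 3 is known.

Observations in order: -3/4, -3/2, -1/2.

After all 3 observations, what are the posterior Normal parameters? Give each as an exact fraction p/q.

obs 1: x=-3/4 → posterior Normal(129/68, 15/17)
obs 2: x=-3/2 → posterior Normal(9/8, 15/22)
obs 3: x=-1/2 → posterior Normal(89/108, 5/9)

mu_0=89/108, tau_0^2=5/9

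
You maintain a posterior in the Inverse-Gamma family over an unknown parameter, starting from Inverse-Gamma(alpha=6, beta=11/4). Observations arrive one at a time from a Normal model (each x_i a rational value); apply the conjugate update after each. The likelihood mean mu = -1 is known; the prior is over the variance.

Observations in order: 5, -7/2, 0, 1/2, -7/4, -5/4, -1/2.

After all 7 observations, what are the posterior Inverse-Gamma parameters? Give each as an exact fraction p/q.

obs 1: x=5 → posterior Inverse-Gamma(13/2, 83/4)
obs 2: x=-7/2 → posterior Inverse-Gamma(7, 191/8)
obs 3: x=0 → posterior Inverse-Gamma(15/2, 195/8)
obs 4: x=1/2 → posterior Inverse-Gamma(8, 51/2)
obs 5: x=-7/4 → posterior Inverse-Gamma(17/2, 825/32)
obs 6: x=-5/4 → posterior Inverse-Gamma(9, 413/16)
obs 7: x=-1/2 → posterior Inverse-Gamma(19/2, 415/16)

alpha=19/2, beta=415/16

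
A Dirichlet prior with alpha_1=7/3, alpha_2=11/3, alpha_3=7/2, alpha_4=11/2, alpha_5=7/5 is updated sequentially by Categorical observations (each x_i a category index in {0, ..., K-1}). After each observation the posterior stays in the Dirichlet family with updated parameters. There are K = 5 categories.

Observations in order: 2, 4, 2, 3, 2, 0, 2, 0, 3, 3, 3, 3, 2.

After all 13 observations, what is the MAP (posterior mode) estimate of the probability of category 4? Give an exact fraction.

7/122

obs 1: x=2 → posterior Dirichlet(7/3, 11/3, 9/2, 11/2, 7/5)
obs 2: x=4 → posterior Dirichlet(7/3, 11/3, 9/2, 11/2, 12/5)
obs 3: x=2 → posterior Dirichlet(7/3, 11/3, 11/2, 11/2, 12/5)
obs 4: x=3 → posterior Dirichlet(7/3, 11/3, 11/2, 13/2, 12/5)
obs 5: x=2 → posterior Dirichlet(7/3, 11/3, 13/2, 13/2, 12/5)
obs 6: x=0 → posterior Dirichlet(10/3, 11/3, 13/2, 13/2, 12/5)
obs 7: x=2 → posterior Dirichlet(10/3, 11/3, 15/2, 13/2, 12/5)
obs 8: x=0 → posterior Dirichlet(13/3, 11/3, 15/2, 13/2, 12/5)
obs 9: x=3 → posterior Dirichlet(13/3, 11/3, 15/2, 15/2, 12/5)
obs 10: x=3 → posterior Dirichlet(13/3, 11/3, 15/2, 17/2, 12/5)
obs 11: x=3 → posterior Dirichlet(13/3, 11/3, 15/2, 19/2, 12/5)
obs 12: x=3 → posterior Dirichlet(13/3, 11/3, 15/2, 21/2, 12/5)
obs 13: x=2 → posterior Dirichlet(13/3, 11/3, 17/2, 21/2, 12/5)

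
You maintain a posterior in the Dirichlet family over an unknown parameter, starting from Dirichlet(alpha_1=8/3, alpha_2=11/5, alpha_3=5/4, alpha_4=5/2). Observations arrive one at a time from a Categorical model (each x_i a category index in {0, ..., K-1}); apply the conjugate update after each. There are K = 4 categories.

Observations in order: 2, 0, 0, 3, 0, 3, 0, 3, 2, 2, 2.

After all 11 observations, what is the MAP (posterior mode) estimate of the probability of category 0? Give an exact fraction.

340/937

obs 1: x=2 → posterior Dirichlet(8/3, 11/5, 9/4, 5/2)
obs 2: x=0 → posterior Dirichlet(11/3, 11/5, 9/4, 5/2)
obs 3: x=0 → posterior Dirichlet(14/3, 11/5, 9/4, 5/2)
obs 4: x=3 → posterior Dirichlet(14/3, 11/5, 9/4, 7/2)
obs 5: x=0 → posterior Dirichlet(17/3, 11/5, 9/4, 7/2)
obs 6: x=3 → posterior Dirichlet(17/3, 11/5, 9/4, 9/2)
obs 7: x=0 → posterior Dirichlet(20/3, 11/5, 9/4, 9/2)
obs 8: x=3 → posterior Dirichlet(20/3, 11/5, 9/4, 11/2)
obs 9: x=2 → posterior Dirichlet(20/3, 11/5, 13/4, 11/2)
obs 10: x=2 → posterior Dirichlet(20/3, 11/5, 17/4, 11/2)
obs 11: x=2 → posterior Dirichlet(20/3, 11/5, 21/4, 11/2)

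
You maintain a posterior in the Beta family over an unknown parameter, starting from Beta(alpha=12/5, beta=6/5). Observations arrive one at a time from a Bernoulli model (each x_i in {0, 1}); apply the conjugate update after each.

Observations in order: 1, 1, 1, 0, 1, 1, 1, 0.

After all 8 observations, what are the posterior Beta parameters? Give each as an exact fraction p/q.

obs 1: x=1 → posterior Beta(17/5, 6/5)
obs 2: x=1 → posterior Beta(22/5, 6/5)
obs 3: x=1 → posterior Beta(27/5, 6/5)
obs 4: x=0 → posterior Beta(27/5, 11/5)
obs 5: x=1 → posterior Beta(32/5, 11/5)
obs 6: x=1 → posterior Beta(37/5, 11/5)
obs 7: x=1 → posterior Beta(42/5, 11/5)
obs 8: x=0 → posterior Beta(42/5, 16/5)

alpha=42/5, beta=16/5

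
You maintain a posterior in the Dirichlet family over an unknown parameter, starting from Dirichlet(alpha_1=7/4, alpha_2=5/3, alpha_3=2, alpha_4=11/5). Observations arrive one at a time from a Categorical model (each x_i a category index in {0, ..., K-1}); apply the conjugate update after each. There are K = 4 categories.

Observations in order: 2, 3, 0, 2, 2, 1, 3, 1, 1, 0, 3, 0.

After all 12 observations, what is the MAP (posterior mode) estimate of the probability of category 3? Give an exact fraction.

252/937

obs 1: x=2 → posterior Dirichlet(7/4, 5/3, 3, 11/5)
obs 2: x=3 → posterior Dirichlet(7/4, 5/3, 3, 16/5)
obs 3: x=0 → posterior Dirichlet(11/4, 5/3, 3, 16/5)
obs 4: x=2 → posterior Dirichlet(11/4, 5/3, 4, 16/5)
obs 5: x=2 → posterior Dirichlet(11/4, 5/3, 5, 16/5)
obs 6: x=1 → posterior Dirichlet(11/4, 8/3, 5, 16/5)
obs 7: x=3 → posterior Dirichlet(11/4, 8/3, 5, 21/5)
obs 8: x=1 → posterior Dirichlet(11/4, 11/3, 5, 21/5)
obs 9: x=1 → posterior Dirichlet(11/4, 14/3, 5, 21/5)
obs 10: x=0 → posterior Dirichlet(15/4, 14/3, 5, 21/5)
obs 11: x=3 → posterior Dirichlet(15/4, 14/3, 5, 26/5)
obs 12: x=0 → posterior Dirichlet(19/4, 14/3, 5, 26/5)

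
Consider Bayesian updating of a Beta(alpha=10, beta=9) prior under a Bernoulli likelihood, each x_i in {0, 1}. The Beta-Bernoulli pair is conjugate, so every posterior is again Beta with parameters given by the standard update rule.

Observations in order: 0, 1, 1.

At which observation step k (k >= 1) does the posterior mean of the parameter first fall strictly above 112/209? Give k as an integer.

k = 3

obs 1: x=0 → posterior Beta(10, 10)
obs 2: x=1 → posterior Beta(11, 10)
obs 3: x=1 → posterior Beta(12, 10)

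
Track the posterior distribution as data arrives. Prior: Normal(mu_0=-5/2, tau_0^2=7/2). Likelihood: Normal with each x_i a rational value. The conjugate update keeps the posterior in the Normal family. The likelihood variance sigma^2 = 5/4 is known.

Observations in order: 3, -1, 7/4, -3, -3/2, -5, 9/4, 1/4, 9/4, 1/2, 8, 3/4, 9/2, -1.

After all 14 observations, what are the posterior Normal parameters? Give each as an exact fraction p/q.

obs 1: x=3 → posterior Normal(59/38, 35/38)
obs 2: x=-1 → posterior Normal(31/66, 35/66)
obs 3: x=7/4 → posterior Normal(40/47, 35/94)
obs 4: x=-3 → posterior Normal(-2/61, 35/122)
obs 5: x=-3/2 → posterior Normal(-23/75, 7/30)
obs 6: x=-5 → posterior Normal(-93/89, 35/178)
obs 7: x=9/4 → posterior Normal(-123/206, 35/206)
obs 8: x=1/4 → posterior Normal(-58/117, 35/234)
obs 9: x=9/4 → posterior Normal(-53/262, 35/262)
obs 10: x=1/2 → posterior Normal(-39/290, 7/58)
obs 11: x=8 → posterior Normal(185/318, 35/318)
obs 12: x=3/4 → posterior Normal(103/173, 35/346)
obs 13: x=9/2 → posterior Normal(166/187, 35/374)
obs 14: x=-1 → posterior Normal(152/201, 35/402)

mu_0=152/201, tau_0^2=35/402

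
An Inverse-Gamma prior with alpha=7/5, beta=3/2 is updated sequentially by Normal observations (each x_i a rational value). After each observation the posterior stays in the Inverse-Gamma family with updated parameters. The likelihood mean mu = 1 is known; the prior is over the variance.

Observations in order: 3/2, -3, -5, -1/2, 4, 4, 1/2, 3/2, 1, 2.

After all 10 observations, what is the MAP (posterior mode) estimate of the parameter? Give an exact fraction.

385/74

obs 1: x=3/2 → posterior Inverse-Gamma(19/10, 13/8)
obs 2: x=-3 → posterior Inverse-Gamma(12/5, 77/8)
obs 3: x=-5 → posterior Inverse-Gamma(29/10, 221/8)
obs 4: x=-1/2 → posterior Inverse-Gamma(17/5, 115/4)
obs 5: x=4 → posterior Inverse-Gamma(39/10, 133/4)
obs 6: x=4 → posterior Inverse-Gamma(22/5, 151/4)
obs 7: x=1/2 → posterior Inverse-Gamma(49/10, 303/8)
obs 8: x=3/2 → posterior Inverse-Gamma(27/5, 38)
obs 9: x=1 → posterior Inverse-Gamma(59/10, 38)
obs 10: x=2 → posterior Inverse-Gamma(32/5, 77/2)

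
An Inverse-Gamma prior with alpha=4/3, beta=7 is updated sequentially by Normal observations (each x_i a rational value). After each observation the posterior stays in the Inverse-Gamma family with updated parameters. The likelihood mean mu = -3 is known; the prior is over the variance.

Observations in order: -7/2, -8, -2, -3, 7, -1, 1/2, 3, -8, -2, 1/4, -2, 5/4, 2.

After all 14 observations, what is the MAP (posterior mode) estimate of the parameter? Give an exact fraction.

obs 1: x=-7/2 → posterior Inverse-Gamma(11/6, 57/8)
obs 2: x=-8 → posterior Inverse-Gamma(7/3, 157/8)
obs 3: x=-2 → posterior Inverse-Gamma(17/6, 161/8)
obs 4: x=-3 → posterior Inverse-Gamma(10/3, 161/8)
obs 5: x=7 → posterior Inverse-Gamma(23/6, 561/8)
obs 6: x=-1 → posterior Inverse-Gamma(13/3, 577/8)
obs 7: x=1/2 → posterior Inverse-Gamma(29/6, 313/4)
obs 8: x=3 → posterior Inverse-Gamma(16/3, 385/4)
obs 9: x=-8 → posterior Inverse-Gamma(35/6, 435/4)
obs 10: x=-2 → posterior Inverse-Gamma(19/3, 437/4)
obs 11: x=1/4 → posterior Inverse-Gamma(41/6, 3665/32)
obs 12: x=-2 → posterior Inverse-Gamma(22/3, 3681/32)
obs 13: x=5/4 → posterior Inverse-Gamma(47/6, 1985/16)
obs 14: x=2 → posterior Inverse-Gamma(25/3, 2185/16)

6555/448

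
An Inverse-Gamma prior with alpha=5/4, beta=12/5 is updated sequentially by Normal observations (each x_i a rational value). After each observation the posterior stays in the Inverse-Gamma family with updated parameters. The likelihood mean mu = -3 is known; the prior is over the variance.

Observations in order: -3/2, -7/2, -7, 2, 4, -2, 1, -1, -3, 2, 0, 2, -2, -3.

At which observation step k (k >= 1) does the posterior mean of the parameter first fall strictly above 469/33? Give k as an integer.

obs 1: x=-3/2 → posterior Inverse-Gamma(7/4, 141/40)
obs 2: x=-7/2 → posterior Inverse-Gamma(9/4, 73/20)
obs 3: x=-7 → posterior Inverse-Gamma(11/4, 233/20)
obs 4: x=2 → posterior Inverse-Gamma(13/4, 483/20)
obs 5: x=4 → posterior Inverse-Gamma(15/4, 973/20)
obs 6: x=-2 → posterior Inverse-Gamma(17/4, 983/20)
obs 7: x=1 → posterior Inverse-Gamma(19/4, 1143/20)
obs 8: x=-1 → posterior Inverse-Gamma(21/4, 1183/20)
obs 9: x=-3 → posterior Inverse-Gamma(23/4, 1183/20)
obs 10: x=2 → posterior Inverse-Gamma(25/4, 1433/20)
obs 11: x=0 → posterior Inverse-Gamma(27/4, 1523/20)
obs 12: x=2 → posterior Inverse-Gamma(29/4, 1773/20)
obs 13: x=-2 → posterior Inverse-Gamma(31/4, 1783/20)
obs 14: x=-3 → posterior Inverse-Gamma(33/4, 1783/20)

k = 5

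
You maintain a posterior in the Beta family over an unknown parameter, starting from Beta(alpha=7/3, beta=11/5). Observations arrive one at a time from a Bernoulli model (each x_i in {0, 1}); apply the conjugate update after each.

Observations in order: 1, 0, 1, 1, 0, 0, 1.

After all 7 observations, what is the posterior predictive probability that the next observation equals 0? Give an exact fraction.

obs 1: x=1 → posterior Beta(10/3, 11/5)
obs 2: x=0 → posterior Beta(10/3, 16/5)
obs 3: x=1 → posterior Beta(13/3, 16/5)
obs 4: x=1 → posterior Beta(16/3, 16/5)
obs 5: x=0 → posterior Beta(16/3, 21/5)
obs 6: x=0 → posterior Beta(16/3, 26/5)
obs 7: x=1 → posterior Beta(19/3, 26/5)

78/173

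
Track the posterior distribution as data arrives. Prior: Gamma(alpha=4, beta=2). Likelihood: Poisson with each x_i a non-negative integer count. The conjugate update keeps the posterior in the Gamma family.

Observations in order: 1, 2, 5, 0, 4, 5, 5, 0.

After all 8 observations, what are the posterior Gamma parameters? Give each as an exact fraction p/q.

alpha=26, beta=10

obs 1: x=1 → posterior Gamma(5, 3)
obs 2: x=2 → posterior Gamma(7, 4)
obs 3: x=5 → posterior Gamma(12, 5)
obs 4: x=0 → posterior Gamma(12, 6)
obs 5: x=4 → posterior Gamma(16, 7)
obs 6: x=5 → posterior Gamma(21, 8)
obs 7: x=5 → posterior Gamma(26, 9)
obs 8: x=0 → posterior Gamma(26, 10)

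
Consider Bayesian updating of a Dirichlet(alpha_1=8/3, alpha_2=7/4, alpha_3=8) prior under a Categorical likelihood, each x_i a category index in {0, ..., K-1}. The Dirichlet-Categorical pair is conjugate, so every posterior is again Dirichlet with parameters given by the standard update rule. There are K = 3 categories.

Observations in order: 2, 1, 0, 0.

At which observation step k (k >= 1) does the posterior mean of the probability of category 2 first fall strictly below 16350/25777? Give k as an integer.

k = 2

obs 1: x=2 → posterior Dirichlet(8/3, 7/4, 9)
obs 2: x=1 → posterior Dirichlet(8/3, 11/4, 9)
obs 3: x=0 → posterior Dirichlet(11/3, 11/4, 9)
obs 4: x=0 → posterior Dirichlet(14/3, 11/4, 9)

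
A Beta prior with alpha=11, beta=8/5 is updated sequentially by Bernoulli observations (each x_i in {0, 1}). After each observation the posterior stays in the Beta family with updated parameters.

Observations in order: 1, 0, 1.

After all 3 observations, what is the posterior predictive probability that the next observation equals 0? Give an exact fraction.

1/6

obs 1: x=1 → posterior Beta(12, 8/5)
obs 2: x=0 → posterior Beta(12, 13/5)
obs 3: x=1 → posterior Beta(13, 13/5)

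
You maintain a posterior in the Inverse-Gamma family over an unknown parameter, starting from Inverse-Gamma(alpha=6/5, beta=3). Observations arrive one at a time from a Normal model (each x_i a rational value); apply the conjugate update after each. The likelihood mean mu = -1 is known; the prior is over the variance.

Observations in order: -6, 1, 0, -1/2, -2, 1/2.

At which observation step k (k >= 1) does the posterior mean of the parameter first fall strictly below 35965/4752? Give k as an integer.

obs 1: x=-6 → posterior Inverse-Gamma(17/10, 31/2)
obs 2: x=1 → posterior Inverse-Gamma(11/5, 35/2)
obs 3: x=0 → posterior Inverse-Gamma(27/10, 18)
obs 4: x=-1/2 → posterior Inverse-Gamma(16/5, 145/8)
obs 5: x=-2 → posterior Inverse-Gamma(37/10, 149/8)
obs 6: x=1/2 → posterior Inverse-Gamma(21/5, 79/4)

k = 5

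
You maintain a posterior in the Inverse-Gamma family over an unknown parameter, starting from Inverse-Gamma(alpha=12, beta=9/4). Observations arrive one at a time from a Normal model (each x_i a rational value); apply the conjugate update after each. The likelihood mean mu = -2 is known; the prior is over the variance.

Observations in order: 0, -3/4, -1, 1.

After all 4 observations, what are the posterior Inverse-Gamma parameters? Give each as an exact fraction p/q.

obs 1: x=0 → posterior Inverse-Gamma(25/2, 17/4)
obs 2: x=-3/4 → posterior Inverse-Gamma(13, 161/32)
obs 3: x=-1 → posterior Inverse-Gamma(27/2, 177/32)
obs 4: x=1 → posterior Inverse-Gamma(14, 321/32)

alpha=14, beta=321/32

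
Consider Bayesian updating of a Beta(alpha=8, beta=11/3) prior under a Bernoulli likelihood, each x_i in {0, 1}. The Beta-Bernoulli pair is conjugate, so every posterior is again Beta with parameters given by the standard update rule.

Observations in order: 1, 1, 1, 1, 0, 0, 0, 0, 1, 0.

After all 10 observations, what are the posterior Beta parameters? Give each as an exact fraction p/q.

obs 1: x=1 → posterior Beta(9, 11/3)
obs 2: x=1 → posterior Beta(10, 11/3)
obs 3: x=1 → posterior Beta(11, 11/3)
obs 4: x=1 → posterior Beta(12, 11/3)
obs 5: x=0 → posterior Beta(12, 14/3)
obs 6: x=0 → posterior Beta(12, 17/3)
obs 7: x=0 → posterior Beta(12, 20/3)
obs 8: x=0 → posterior Beta(12, 23/3)
obs 9: x=1 → posterior Beta(13, 23/3)
obs 10: x=0 → posterior Beta(13, 26/3)

alpha=13, beta=26/3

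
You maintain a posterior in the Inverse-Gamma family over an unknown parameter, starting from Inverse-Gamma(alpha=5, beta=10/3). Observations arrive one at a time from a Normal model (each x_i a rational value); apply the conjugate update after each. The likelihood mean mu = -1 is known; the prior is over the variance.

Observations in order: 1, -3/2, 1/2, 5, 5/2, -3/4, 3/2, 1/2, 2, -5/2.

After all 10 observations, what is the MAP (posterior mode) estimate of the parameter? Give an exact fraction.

3899/1056

obs 1: x=1 → posterior Inverse-Gamma(11/2, 16/3)
obs 2: x=-3/2 → posterior Inverse-Gamma(6, 131/24)
obs 3: x=1/2 → posterior Inverse-Gamma(13/2, 79/12)
obs 4: x=5 → posterior Inverse-Gamma(7, 295/12)
obs 5: x=5/2 → posterior Inverse-Gamma(15/2, 737/24)
obs 6: x=-3/4 → posterior Inverse-Gamma(8, 2951/96)
obs 7: x=3/2 → posterior Inverse-Gamma(17/2, 3251/96)
obs 8: x=1/2 → posterior Inverse-Gamma(9, 3359/96)
obs 9: x=2 → posterior Inverse-Gamma(19/2, 3791/96)
obs 10: x=-5/2 → posterior Inverse-Gamma(10, 3899/96)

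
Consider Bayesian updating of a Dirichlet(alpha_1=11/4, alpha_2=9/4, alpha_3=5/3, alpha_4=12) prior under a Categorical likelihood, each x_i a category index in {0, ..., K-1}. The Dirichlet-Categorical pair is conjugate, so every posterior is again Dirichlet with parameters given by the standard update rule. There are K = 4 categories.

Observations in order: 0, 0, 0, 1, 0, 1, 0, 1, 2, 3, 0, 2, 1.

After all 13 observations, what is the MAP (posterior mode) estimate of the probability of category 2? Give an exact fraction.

8/83

obs 1: x=0 → posterior Dirichlet(15/4, 9/4, 5/3, 12)
obs 2: x=0 → posterior Dirichlet(19/4, 9/4, 5/3, 12)
obs 3: x=0 → posterior Dirichlet(23/4, 9/4, 5/3, 12)
obs 4: x=1 → posterior Dirichlet(23/4, 13/4, 5/3, 12)
obs 5: x=0 → posterior Dirichlet(27/4, 13/4, 5/3, 12)
obs 6: x=1 → posterior Dirichlet(27/4, 17/4, 5/3, 12)
obs 7: x=0 → posterior Dirichlet(31/4, 17/4, 5/3, 12)
obs 8: x=1 → posterior Dirichlet(31/4, 21/4, 5/3, 12)
obs 9: x=2 → posterior Dirichlet(31/4, 21/4, 8/3, 12)
obs 10: x=3 → posterior Dirichlet(31/4, 21/4, 8/3, 13)
obs 11: x=0 → posterior Dirichlet(35/4, 21/4, 8/3, 13)
obs 12: x=2 → posterior Dirichlet(35/4, 21/4, 11/3, 13)
obs 13: x=1 → posterior Dirichlet(35/4, 25/4, 11/3, 13)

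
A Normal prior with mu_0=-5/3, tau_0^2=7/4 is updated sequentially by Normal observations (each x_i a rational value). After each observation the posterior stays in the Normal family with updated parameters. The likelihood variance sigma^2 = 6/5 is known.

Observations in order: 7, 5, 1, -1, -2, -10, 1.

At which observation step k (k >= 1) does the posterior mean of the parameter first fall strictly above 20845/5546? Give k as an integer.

k = 2

obs 1: x=7 → posterior Normal(205/59, 42/59)
obs 2: x=5 → posterior Normal(190/47, 21/47)
obs 3: x=1 → posterior Normal(415/129, 14/43)
obs 4: x=-1 → posterior Normal(95/41, 21/82)
obs 5: x=-2 → posterior Normal(310/199, 42/199)
obs 6: x=-10 → posterior Normal(-20/117, 7/39)
obs 7: x=1 → posterior Normal(-5/269, 42/269)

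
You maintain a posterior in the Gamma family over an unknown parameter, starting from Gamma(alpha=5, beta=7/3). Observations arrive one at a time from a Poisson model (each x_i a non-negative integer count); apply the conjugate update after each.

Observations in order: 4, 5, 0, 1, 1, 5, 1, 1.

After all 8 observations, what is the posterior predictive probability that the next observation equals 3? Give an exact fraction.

310706663273865076100753693892685945275/1645856063392333637428511283680383074304

obs 1: x=4 → posterior Gamma(9, 10/3)
obs 2: x=5 → posterior Gamma(14, 13/3)
obs 3: x=0 → posterior Gamma(14, 16/3)
obs 4: x=1 → posterior Gamma(15, 19/3)
obs 5: x=1 → posterior Gamma(16, 22/3)
obs 6: x=5 → posterior Gamma(21, 25/3)
obs 7: x=1 → posterior Gamma(22, 28/3)
obs 8: x=1 → posterior Gamma(23, 31/3)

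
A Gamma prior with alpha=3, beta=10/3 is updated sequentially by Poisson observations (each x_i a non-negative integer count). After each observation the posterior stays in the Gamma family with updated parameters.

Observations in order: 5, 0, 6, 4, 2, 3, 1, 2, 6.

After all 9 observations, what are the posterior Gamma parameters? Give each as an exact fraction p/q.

obs 1: x=5 → posterior Gamma(8, 13/3)
obs 2: x=0 → posterior Gamma(8, 16/3)
obs 3: x=6 → posterior Gamma(14, 19/3)
obs 4: x=4 → posterior Gamma(18, 22/3)
obs 5: x=2 → posterior Gamma(20, 25/3)
obs 6: x=3 → posterior Gamma(23, 28/3)
obs 7: x=1 → posterior Gamma(24, 31/3)
obs 8: x=2 → posterior Gamma(26, 34/3)
obs 9: x=6 → posterior Gamma(32, 37/3)

alpha=32, beta=37/3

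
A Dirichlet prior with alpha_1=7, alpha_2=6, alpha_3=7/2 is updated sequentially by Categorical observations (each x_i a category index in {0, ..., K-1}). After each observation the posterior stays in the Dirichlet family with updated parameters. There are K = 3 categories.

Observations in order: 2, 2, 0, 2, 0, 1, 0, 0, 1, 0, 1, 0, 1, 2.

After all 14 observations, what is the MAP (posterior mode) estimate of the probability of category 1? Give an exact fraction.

18/55

obs 1: x=2 → posterior Dirichlet(7, 6, 9/2)
obs 2: x=2 → posterior Dirichlet(7, 6, 11/2)
obs 3: x=0 → posterior Dirichlet(8, 6, 11/2)
obs 4: x=2 → posterior Dirichlet(8, 6, 13/2)
obs 5: x=0 → posterior Dirichlet(9, 6, 13/2)
obs 6: x=1 → posterior Dirichlet(9, 7, 13/2)
obs 7: x=0 → posterior Dirichlet(10, 7, 13/2)
obs 8: x=0 → posterior Dirichlet(11, 7, 13/2)
obs 9: x=1 → posterior Dirichlet(11, 8, 13/2)
obs 10: x=0 → posterior Dirichlet(12, 8, 13/2)
obs 11: x=1 → posterior Dirichlet(12, 9, 13/2)
obs 12: x=0 → posterior Dirichlet(13, 9, 13/2)
obs 13: x=1 → posterior Dirichlet(13, 10, 13/2)
obs 14: x=2 → posterior Dirichlet(13, 10, 15/2)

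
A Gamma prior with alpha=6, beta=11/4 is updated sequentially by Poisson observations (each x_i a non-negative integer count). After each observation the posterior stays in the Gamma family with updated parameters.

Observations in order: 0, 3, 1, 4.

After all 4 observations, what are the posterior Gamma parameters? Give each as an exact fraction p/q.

obs 1: x=0 → posterior Gamma(6, 15/4)
obs 2: x=3 → posterior Gamma(9, 19/4)
obs 3: x=1 → posterior Gamma(10, 23/4)
obs 4: x=4 → posterior Gamma(14, 27/4)

alpha=14, beta=27/4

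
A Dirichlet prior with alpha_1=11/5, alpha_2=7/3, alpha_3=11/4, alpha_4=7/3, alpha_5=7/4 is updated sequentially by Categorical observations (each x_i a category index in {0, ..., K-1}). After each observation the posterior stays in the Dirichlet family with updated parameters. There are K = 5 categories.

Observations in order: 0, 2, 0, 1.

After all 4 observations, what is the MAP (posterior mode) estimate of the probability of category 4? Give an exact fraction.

45/622

obs 1: x=0 → posterior Dirichlet(16/5, 7/3, 11/4, 7/3, 7/4)
obs 2: x=2 → posterior Dirichlet(16/5, 7/3, 15/4, 7/3, 7/4)
obs 3: x=0 → posterior Dirichlet(21/5, 7/3, 15/4, 7/3, 7/4)
obs 4: x=1 → posterior Dirichlet(21/5, 10/3, 15/4, 7/3, 7/4)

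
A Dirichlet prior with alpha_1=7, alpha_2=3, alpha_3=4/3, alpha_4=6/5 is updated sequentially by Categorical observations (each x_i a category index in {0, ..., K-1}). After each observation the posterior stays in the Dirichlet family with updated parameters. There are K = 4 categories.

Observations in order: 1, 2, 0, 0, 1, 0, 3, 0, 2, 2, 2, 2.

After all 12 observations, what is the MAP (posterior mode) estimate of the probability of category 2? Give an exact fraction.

20/77

obs 1: x=1 → posterior Dirichlet(7, 4, 4/3, 6/5)
obs 2: x=2 → posterior Dirichlet(7, 4, 7/3, 6/5)
obs 3: x=0 → posterior Dirichlet(8, 4, 7/3, 6/5)
obs 4: x=0 → posterior Dirichlet(9, 4, 7/3, 6/5)
obs 5: x=1 → posterior Dirichlet(9, 5, 7/3, 6/5)
obs 6: x=0 → posterior Dirichlet(10, 5, 7/3, 6/5)
obs 7: x=3 → posterior Dirichlet(10, 5, 7/3, 11/5)
obs 8: x=0 → posterior Dirichlet(11, 5, 7/3, 11/5)
obs 9: x=2 → posterior Dirichlet(11, 5, 10/3, 11/5)
obs 10: x=2 → posterior Dirichlet(11, 5, 13/3, 11/5)
obs 11: x=2 → posterior Dirichlet(11, 5, 16/3, 11/5)
obs 12: x=2 → posterior Dirichlet(11, 5, 19/3, 11/5)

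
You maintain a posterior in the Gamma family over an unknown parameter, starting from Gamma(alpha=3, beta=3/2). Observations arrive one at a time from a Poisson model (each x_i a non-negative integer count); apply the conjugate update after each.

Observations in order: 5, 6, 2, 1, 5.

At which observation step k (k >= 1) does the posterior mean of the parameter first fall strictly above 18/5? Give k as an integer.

k = 2

obs 1: x=5 → posterior Gamma(8, 5/2)
obs 2: x=6 → posterior Gamma(14, 7/2)
obs 3: x=2 → posterior Gamma(16, 9/2)
obs 4: x=1 → posterior Gamma(17, 11/2)
obs 5: x=5 → posterior Gamma(22, 13/2)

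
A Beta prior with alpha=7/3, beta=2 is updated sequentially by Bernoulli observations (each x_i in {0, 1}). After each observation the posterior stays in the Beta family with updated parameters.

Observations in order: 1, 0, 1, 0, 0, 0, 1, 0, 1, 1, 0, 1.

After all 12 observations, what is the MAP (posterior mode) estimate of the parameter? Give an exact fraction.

22/43

obs 1: x=1 → posterior Beta(10/3, 2)
obs 2: x=0 → posterior Beta(10/3, 3)
obs 3: x=1 → posterior Beta(13/3, 3)
obs 4: x=0 → posterior Beta(13/3, 4)
obs 5: x=0 → posterior Beta(13/3, 5)
obs 6: x=0 → posterior Beta(13/3, 6)
obs 7: x=1 → posterior Beta(16/3, 6)
obs 8: x=0 → posterior Beta(16/3, 7)
obs 9: x=1 → posterior Beta(19/3, 7)
obs 10: x=1 → posterior Beta(22/3, 7)
obs 11: x=0 → posterior Beta(22/3, 8)
obs 12: x=1 → posterior Beta(25/3, 8)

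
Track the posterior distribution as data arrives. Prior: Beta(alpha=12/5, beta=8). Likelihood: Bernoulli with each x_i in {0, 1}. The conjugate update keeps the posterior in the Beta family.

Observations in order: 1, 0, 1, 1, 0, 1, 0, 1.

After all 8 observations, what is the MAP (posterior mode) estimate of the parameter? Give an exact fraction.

obs 1: x=1 → posterior Beta(17/5, 8)
obs 2: x=0 → posterior Beta(17/5, 9)
obs 3: x=1 → posterior Beta(22/5, 9)
obs 4: x=1 → posterior Beta(27/5, 9)
obs 5: x=0 → posterior Beta(27/5, 10)
obs 6: x=1 → posterior Beta(32/5, 10)
obs 7: x=0 → posterior Beta(32/5, 11)
obs 8: x=1 → posterior Beta(37/5, 11)

16/41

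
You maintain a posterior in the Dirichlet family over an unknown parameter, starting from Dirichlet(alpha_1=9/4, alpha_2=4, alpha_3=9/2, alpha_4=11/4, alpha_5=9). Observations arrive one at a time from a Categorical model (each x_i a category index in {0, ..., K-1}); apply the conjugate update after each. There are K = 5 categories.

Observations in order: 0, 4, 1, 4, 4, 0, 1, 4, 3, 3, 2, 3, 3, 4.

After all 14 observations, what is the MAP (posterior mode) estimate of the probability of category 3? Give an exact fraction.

obs 1: x=0 → posterior Dirichlet(13/4, 4, 9/2, 11/4, 9)
obs 2: x=4 → posterior Dirichlet(13/4, 4, 9/2, 11/4, 10)
obs 3: x=1 → posterior Dirichlet(13/4, 5, 9/2, 11/4, 10)
obs 4: x=4 → posterior Dirichlet(13/4, 5, 9/2, 11/4, 11)
obs 5: x=4 → posterior Dirichlet(13/4, 5, 9/2, 11/4, 12)
obs 6: x=0 → posterior Dirichlet(17/4, 5, 9/2, 11/4, 12)
obs 7: x=1 → posterior Dirichlet(17/4, 6, 9/2, 11/4, 12)
obs 8: x=4 → posterior Dirichlet(17/4, 6, 9/2, 11/4, 13)
obs 9: x=3 → posterior Dirichlet(17/4, 6, 9/2, 15/4, 13)
obs 10: x=3 → posterior Dirichlet(17/4, 6, 9/2, 19/4, 13)
obs 11: x=2 → posterior Dirichlet(17/4, 6, 11/2, 19/4, 13)
obs 12: x=3 → posterior Dirichlet(17/4, 6, 11/2, 23/4, 13)
obs 13: x=3 → posterior Dirichlet(17/4, 6, 11/2, 27/4, 13)
obs 14: x=4 → posterior Dirichlet(17/4, 6, 11/2, 27/4, 14)

23/126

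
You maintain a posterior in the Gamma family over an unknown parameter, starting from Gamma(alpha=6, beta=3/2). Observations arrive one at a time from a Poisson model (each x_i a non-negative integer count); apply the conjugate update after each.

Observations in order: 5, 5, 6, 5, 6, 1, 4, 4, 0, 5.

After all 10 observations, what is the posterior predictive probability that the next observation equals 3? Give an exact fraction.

1478026445699262614401825439819607924031406228913676185941493171893824/7888609052210118054117285652827862296732064351090230047702789306640625

obs 1: x=5 → posterior Gamma(11, 5/2)
obs 2: x=5 → posterior Gamma(16, 7/2)
obs 3: x=6 → posterior Gamma(22, 9/2)
obs 4: x=5 → posterior Gamma(27, 11/2)
obs 5: x=6 → posterior Gamma(33, 13/2)
obs 6: x=1 → posterior Gamma(34, 15/2)
obs 7: x=4 → posterior Gamma(38, 17/2)
obs 8: x=4 → posterior Gamma(42, 19/2)
obs 9: x=0 → posterior Gamma(42, 21/2)
obs 10: x=5 → posterior Gamma(47, 23/2)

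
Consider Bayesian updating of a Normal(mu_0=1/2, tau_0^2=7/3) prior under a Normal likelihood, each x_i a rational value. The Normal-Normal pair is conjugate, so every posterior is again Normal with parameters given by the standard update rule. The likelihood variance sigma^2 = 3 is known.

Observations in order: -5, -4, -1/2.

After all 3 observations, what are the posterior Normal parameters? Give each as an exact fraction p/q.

obs 1: x=-5 → posterior Normal(-61/32, 21/16)
obs 2: x=-4 → posterior Normal(-117/46, 21/23)
obs 3: x=-1/2 → posterior Normal(-31/15, 7/10)

mu_0=-31/15, tau_0^2=7/10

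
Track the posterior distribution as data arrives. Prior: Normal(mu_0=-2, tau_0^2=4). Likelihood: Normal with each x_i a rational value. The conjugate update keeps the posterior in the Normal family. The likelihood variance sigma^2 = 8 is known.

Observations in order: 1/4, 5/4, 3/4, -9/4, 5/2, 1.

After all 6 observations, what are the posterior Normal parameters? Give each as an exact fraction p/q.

mu_0=-1/16, tau_0^2=1

obs 1: x=1/4 → posterior Normal(-5/4, 8/3)
obs 2: x=5/4 → posterior Normal(-5/8, 2)
obs 3: x=3/4 → posterior Normal(-7/20, 8/5)
obs 4: x=-9/4 → posterior Normal(-2/3, 4/3)
obs 5: x=5/2 → posterior Normal(-3/14, 8/7)
obs 6: x=1 → posterior Normal(-1/16, 1)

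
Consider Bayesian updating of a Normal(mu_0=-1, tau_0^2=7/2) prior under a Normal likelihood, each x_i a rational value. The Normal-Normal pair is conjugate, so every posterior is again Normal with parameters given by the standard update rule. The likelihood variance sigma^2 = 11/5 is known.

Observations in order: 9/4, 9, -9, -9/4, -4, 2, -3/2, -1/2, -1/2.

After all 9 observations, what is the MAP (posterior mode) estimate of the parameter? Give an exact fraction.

obs 1: x=9/4 → posterior Normal(227/228, 77/57)
obs 2: x=9 → posterior Normal(1487/368, 77/92)
obs 3: x=-9 → posterior Normal(227/508, 77/127)
obs 4: x=-9/4 → posterior Normal(-11/81, 77/162)
obs 5: x=-4 → posterior Normal(-162/197, 77/197)
obs 6: x=2 → posterior Normal(-23/58, 77/232)
obs 7: x=-3/2 → posterior Normal(-289/534, 77/267)
obs 8: x=-1/2 → posterior Normal(-81/151, 77/302)
obs 9: x=-1/2 → posterior Normal(-359/674, 77/337)

-359/674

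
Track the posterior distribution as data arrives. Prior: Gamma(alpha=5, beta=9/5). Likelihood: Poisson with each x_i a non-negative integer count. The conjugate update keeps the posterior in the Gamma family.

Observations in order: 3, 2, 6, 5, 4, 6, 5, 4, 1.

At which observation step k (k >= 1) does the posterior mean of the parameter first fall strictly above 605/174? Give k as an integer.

obs 1: x=3 → posterior Gamma(8, 14/5)
obs 2: x=2 → posterior Gamma(10, 19/5)
obs 3: x=6 → posterior Gamma(16, 24/5)
obs 4: x=5 → posterior Gamma(21, 29/5)
obs 5: x=4 → posterior Gamma(25, 34/5)
obs 6: x=6 → posterior Gamma(31, 39/5)
obs 7: x=5 → posterior Gamma(36, 44/5)
obs 8: x=4 → posterior Gamma(40, 49/5)
obs 9: x=1 → posterior Gamma(41, 54/5)

k = 4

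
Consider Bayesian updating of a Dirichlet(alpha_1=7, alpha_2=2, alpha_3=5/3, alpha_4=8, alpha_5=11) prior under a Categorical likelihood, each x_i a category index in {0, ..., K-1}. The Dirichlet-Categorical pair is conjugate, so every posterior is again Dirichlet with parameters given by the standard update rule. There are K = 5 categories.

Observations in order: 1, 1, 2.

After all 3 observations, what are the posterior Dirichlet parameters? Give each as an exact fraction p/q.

alpha_1=7, alpha_2=4, alpha_3=8/3, alpha_4=8, alpha_5=11

obs 1: x=1 → posterior Dirichlet(7, 3, 5/3, 8, 11)
obs 2: x=1 → posterior Dirichlet(7, 4, 5/3, 8, 11)
obs 3: x=2 → posterior Dirichlet(7, 4, 8/3, 8, 11)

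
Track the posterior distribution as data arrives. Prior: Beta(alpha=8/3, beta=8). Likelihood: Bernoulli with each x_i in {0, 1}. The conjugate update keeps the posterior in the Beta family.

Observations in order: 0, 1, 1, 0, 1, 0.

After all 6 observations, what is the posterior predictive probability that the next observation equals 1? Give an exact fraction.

obs 1: x=0 → posterior Beta(8/3, 9)
obs 2: x=1 → posterior Beta(11/3, 9)
obs 3: x=1 → posterior Beta(14/3, 9)
obs 4: x=0 → posterior Beta(14/3, 10)
obs 5: x=1 → posterior Beta(17/3, 10)
obs 6: x=0 → posterior Beta(17/3, 11)

17/50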